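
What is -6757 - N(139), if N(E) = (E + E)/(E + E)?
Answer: -6758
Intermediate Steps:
N(E) = 1 (N(E) = (2*E)/((2*E)) = (2*E)*(1/(2*E)) = 1)
-6757 - N(139) = -6757 - 1*1 = -6757 - 1 = -6758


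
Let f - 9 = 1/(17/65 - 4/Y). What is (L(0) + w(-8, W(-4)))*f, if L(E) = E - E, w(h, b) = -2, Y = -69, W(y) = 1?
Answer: -34764/1433 ≈ -24.260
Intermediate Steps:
L(E) = 0
f = 17382/1433 (f = 9 + 1/(17/65 - 4/(-69)) = 9 + 1/(17*(1/65) - 4*(-1/69)) = 9 + 1/(17/65 + 4/69) = 9 + 1/(1433/4485) = 9 + 4485/1433 = 17382/1433 ≈ 12.130)
(L(0) + w(-8, W(-4)))*f = (0 - 2)*(17382/1433) = -2*17382/1433 = -34764/1433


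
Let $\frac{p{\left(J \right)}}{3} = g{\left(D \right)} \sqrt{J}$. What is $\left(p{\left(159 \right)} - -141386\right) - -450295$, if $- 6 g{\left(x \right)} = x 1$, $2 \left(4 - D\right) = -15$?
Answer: $591681 - \frac{23 \sqrt{159}}{4} \approx 5.9161 \cdot 10^{5}$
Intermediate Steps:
$D = \frac{23}{2}$ ($D = 4 - - \frac{15}{2} = 4 + \frac{15}{2} = \frac{23}{2} \approx 11.5$)
$g{\left(x \right)} = - \frac{x}{6}$ ($g{\left(x \right)} = - \frac{x 1}{6} = - \frac{x}{6}$)
$p{\left(J \right)} = - \frac{23 \sqrt{J}}{4}$ ($p{\left(J \right)} = 3 \left(- \frac{1}{6}\right) \frac{23}{2} \sqrt{J} = 3 \left(- \frac{23 \sqrt{J}}{12}\right) = - \frac{23 \sqrt{J}}{4}$)
$\left(p{\left(159 \right)} - -141386\right) - -450295 = \left(- \frac{23 \sqrt{159}}{4} - -141386\right) - -450295 = \left(- \frac{23 \sqrt{159}}{4} + 141386\right) + 450295 = \left(141386 - \frac{23 \sqrt{159}}{4}\right) + 450295 = 591681 - \frac{23 \sqrt{159}}{4}$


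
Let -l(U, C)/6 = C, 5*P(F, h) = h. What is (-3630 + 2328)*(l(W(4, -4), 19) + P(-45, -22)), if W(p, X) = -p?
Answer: 770784/5 ≈ 1.5416e+5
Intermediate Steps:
P(F, h) = h/5
l(U, C) = -6*C
(-3630 + 2328)*(l(W(4, -4), 19) + P(-45, -22)) = (-3630 + 2328)*(-6*19 + (⅕)*(-22)) = -1302*(-114 - 22/5) = -1302*(-592/5) = 770784/5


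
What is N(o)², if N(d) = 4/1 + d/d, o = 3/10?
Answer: 25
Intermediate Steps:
o = 3/10 (o = 3*(⅒) = 3/10 ≈ 0.30000)
N(d) = 5 (N(d) = 4*1 + 1 = 4 + 1 = 5)
N(o)² = 5² = 25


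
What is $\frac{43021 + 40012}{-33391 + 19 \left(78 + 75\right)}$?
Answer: $- \frac{83033}{30484} \approx -2.7238$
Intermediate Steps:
$\frac{43021 + 40012}{-33391 + 19 \left(78 + 75\right)} = \frac{83033}{-33391 + 19 \cdot 153} = \frac{83033}{-33391 + 2907} = \frac{83033}{-30484} = 83033 \left(- \frac{1}{30484}\right) = - \frac{83033}{30484}$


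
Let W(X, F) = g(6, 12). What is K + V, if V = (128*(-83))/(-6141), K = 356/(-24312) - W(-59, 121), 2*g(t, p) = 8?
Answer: -28424623/12441666 ≈ -2.2846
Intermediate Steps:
g(t, p) = 4 (g(t, p) = (½)*8 = 4)
W(X, F) = 4
K = -24401/6078 (K = 356/(-24312) - 1*4 = 356*(-1/24312) - 4 = -89/6078 - 4 = -24401/6078 ≈ -4.0146)
V = 10624/6141 (V = -10624*(-1/6141) = 10624/6141 ≈ 1.7300)
K + V = -24401/6078 + 10624/6141 = -28424623/12441666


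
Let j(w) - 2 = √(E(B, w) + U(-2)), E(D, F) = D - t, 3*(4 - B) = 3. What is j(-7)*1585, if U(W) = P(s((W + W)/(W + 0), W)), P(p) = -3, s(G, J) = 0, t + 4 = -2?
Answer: 3170 + 1585*√6 ≈ 7052.4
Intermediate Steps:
B = 3 (B = 4 - ⅓*3 = 4 - 1 = 3)
t = -6 (t = -4 - 2 = -6)
U(W) = -3
E(D, F) = 6 + D (E(D, F) = D - 1*(-6) = D + 6 = 6 + D)
j(w) = 2 + √6 (j(w) = 2 + √((6 + 3) - 3) = 2 + √(9 - 3) = 2 + √6)
j(-7)*1585 = (2 + √6)*1585 = 3170 + 1585*√6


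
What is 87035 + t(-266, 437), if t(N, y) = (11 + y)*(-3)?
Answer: 85691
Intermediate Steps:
t(N, y) = -33 - 3*y
87035 + t(-266, 437) = 87035 + (-33 - 3*437) = 87035 + (-33 - 1311) = 87035 - 1344 = 85691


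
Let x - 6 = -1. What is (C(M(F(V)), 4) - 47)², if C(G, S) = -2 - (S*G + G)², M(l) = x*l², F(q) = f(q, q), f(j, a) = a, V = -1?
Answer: 454276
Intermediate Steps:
x = 5 (x = 6 - 1 = 5)
F(q) = q
M(l) = 5*l²
C(G, S) = -2 - (G + G*S)² (C(G, S) = -2 - (G*S + G)² = -2 - (G + G*S)²)
(C(M(F(V)), 4) - 47)² = ((-2 - (5*(-1)²)²*(1 + 4)²) - 47)² = ((-2 - 1*(5*1)²*5²) - 47)² = ((-2 - 1*5²*25) - 47)² = ((-2 - 1*25*25) - 47)² = ((-2 - 625) - 47)² = (-627 - 47)² = (-674)² = 454276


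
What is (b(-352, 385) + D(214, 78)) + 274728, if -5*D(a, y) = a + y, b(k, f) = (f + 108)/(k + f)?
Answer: 45322949/165 ≈ 2.7468e+5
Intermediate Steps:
b(k, f) = (108 + f)/(f + k)
D(a, y) = -a/5 - y/5 (D(a, y) = -(a + y)/5 = -a/5 - y/5)
(b(-352, 385) + D(214, 78)) + 274728 = ((108 + 385)/(385 - 352) + (-1/5*214 - 1/5*78)) + 274728 = (493/33 + (-214/5 - 78/5)) + 274728 = ((1/33)*493 - 292/5) + 274728 = (493/33 - 292/5) + 274728 = -7171/165 + 274728 = 45322949/165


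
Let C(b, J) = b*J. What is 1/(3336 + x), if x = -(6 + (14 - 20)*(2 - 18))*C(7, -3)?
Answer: 1/5478 ≈ 0.00018255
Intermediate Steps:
C(b, J) = J*b
x = 2142 (x = -(6 + (14 - 20)*(2 - 18))*(-3*7) = -(6 - 6*(-16))*(-21) = -(6 + 96)*(-21) = -102*(-21) = -1*(-2142) = 2142)
1/(3336 + x) = 1/(3336 + 2142) = 1/5478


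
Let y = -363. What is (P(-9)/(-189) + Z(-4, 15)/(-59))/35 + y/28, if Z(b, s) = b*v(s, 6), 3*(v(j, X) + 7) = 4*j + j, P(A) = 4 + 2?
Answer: -6728683/520380 ≈ -12.930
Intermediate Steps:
P(A) = 6
v(j, X) = -7 + 5*j/3 (v(j, X) = -7 + (4*j + j)/3 = -7 + (5*j)/3 = -7 + 5*j/3)
Z(b, s) = b*(-7 + 5*s/3)
(P(-9)/(-189) + Z(-4, 15)/(-59))/35 + y/28 = (6/(-189) + ((⅓)*(-4)*(-21 + 5*15))/(-59))/35 - 363/28 = (6*(-1/189) + ((⅓)*(-4)*(-21 + 75))*(-1/59))*(1/35) - 363*1/28 = (-2/63 + ((⅓)*(-4)*54)*(-1/59))*(1/35) - 363/28 = (-2/63 - 72*(-1/59))*(1/35) - 363/28 = (-2/63 + 72/59)*(1/35) - 363/28 = (4418/3717)*(1/35) - 363/28 = 4418/130095 - 363/28 = -6728683/520380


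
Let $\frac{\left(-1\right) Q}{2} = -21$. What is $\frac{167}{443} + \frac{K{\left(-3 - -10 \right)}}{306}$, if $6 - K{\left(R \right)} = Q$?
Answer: $\frac{1953}{7531} \approx 0.25933$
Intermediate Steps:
$Q = 42$ ($Q = \left(-2\right) \left(-21\right) = 42$)
$K{\left(R \right)} = -36$ ($K{\left(R \right)} = 6 - 42 = -36$)
$\frac{167}{443} + \frac{K{\left(-3 - -10 \right)}}{306} = \frac{167}{443} - \frac{36}{306} = 167 \cdot \frac{1}{443} - \frac{2}{17} = \frac{167}{443} - \frac{2}{17} = \frac{1953}{7531}$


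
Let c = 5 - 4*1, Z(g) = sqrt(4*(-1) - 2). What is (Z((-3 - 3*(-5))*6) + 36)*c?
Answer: 36 + I*sqrt(6) ≈ 36.0 + 2.4495*I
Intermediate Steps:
Z(g) = I*sqrt(6) (Z(g) = sqrt(-4 - 2) = sqrt(-6) = I*sqrt(6))
c = 1 (c = 5 - 4 = 1)
(Z((-3 - 3*(-5))*6) + 36)*c = (I*sqrt(6) + 36)*1 = (36 + I*sqrt(6))*1 = 36 + I*sqrt(6)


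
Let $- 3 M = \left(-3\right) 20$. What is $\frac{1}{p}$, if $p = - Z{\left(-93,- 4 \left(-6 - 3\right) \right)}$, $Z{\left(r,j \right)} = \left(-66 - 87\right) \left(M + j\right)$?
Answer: $\frac{1}{8568} \approx 0.00011671$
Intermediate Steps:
$M = 20$ ($M = - \frac{\left(-3\right) 20}{3} = \left(- \frac{1}{3}\right) \left(-60\right) = 20$)
$Z{\left(r,j \right)} = -3060 - 153 j$ ($Z{\left(r,j \right)} = \left(-66 - 87\right) \left(20 + j\right) = - 153 \left(20 + j\right) = -3060 - 153 j$)
$p = 8568$ ($p = - (-3060 - 153 \left(- 4 \left(-6 - 3\right)\right)) = - (-3060 - 153 \left(\left(-4\right) \left(-9\right)\right)) = - (-3060 - 5508) = \left(-1\right) \left(-8568\right) = 8568$)
$\frac{1}{p} = \frac{1}{8568}$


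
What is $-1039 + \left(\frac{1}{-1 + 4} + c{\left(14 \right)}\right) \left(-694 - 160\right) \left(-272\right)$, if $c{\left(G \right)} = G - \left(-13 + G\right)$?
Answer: $\frac{9288403}{3} \approx 3.0961 \cdot 10^{6}$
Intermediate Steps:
$c{\left(G \right)} = 13$
$-1039 + \left(\frac{1}{-1 + 4} + c{\left(14 \right)}\right) \left(-694 - 160\right) \left(-272\right) = -1039 + \left(\frac{1}{-1 + 4} + 13\right) \left(-694 - 160\right) \left(-272\right) = -1039 + \left(\frac{1}{3} + 13\right) \left(-854\right) \left(-272\right) = -1039 + \frac{40}{3} \left(-854\right) \left(-272\right) = -1039 - - \frac{9291520}{3} = -1039 + \frac{9291520}{3} = \frac{9288403}{3}$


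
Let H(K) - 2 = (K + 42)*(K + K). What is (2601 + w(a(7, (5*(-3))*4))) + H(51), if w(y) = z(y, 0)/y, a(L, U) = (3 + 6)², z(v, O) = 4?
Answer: 979213/81 ≈ 12089.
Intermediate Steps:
a(L, U) = 81 (a(L, U) = 9² = 81)
H(K) = 2 + 2*K*(42 + K) (H(K) = 2 + (K + 42)*(K + K) = 2 + (42 + K)*(2*K) = 2 + 2*K*(42 + K))
w(y) = 4/y
(2601 + w(a(7, (5*(-3))*4))) + H(51) = (2601 + 4/81) + (2 + 2*51² + 84*51) = (2601 + 4*(1/81)) + (2 + 2*2601 + 4284) = (2601 + 4/81) + (2 + 5202 + 4284) = 210685/81 + 9488 = 979213/81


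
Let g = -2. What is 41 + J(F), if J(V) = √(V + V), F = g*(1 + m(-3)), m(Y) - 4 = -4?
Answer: 41 + 2*I ≈ 41.0 + 2.0*I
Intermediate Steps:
m(Y) = 0 (m(Y) = 4 - 4 = 0)
F = -2 (F = -2*(1 + 0) = -2*1 = -2)
J(V) = √2*√V (J(V) = √(2*V) = √2*√V)
41 + J(F) = 41 + √2*√(-2) = 41 + √2*(I*√2) = 41 + 2*I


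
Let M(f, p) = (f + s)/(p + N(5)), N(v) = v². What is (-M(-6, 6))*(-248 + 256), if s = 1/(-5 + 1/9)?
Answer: 546/341 ≈ 1.6012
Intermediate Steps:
s = -9/44 (s = 1/(-5 + ⅑) = 1/(-44/9) = -9/44 ≈ -0.20455)
M(f, p) = (-9/44 + f)/(25 + p) (M(f, p) = (f - 9/44)/(p + 5²) = (-9/44 + f)/(p + 25) = (-9/44 + f)/(25 + p))
(-M(-6, 6))*(-248 + 256) = (-(-9/44 - 6)/(25 + 6))*(-248 + 256) = -(-273)/(31*44)*8 = -1*(-273/1364)*8 = (273/1364)*8 = 546/341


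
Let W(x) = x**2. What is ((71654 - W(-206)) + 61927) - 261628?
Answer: -170483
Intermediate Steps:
((71654 - W(-206)) + 61927) - 261628 = ((71654 - 1*(-206)**2) + 61927) - 261628 = ((71654 - 1*42436) + 61927) - 261628 = ((71654 - 42436) + 61927) - 261628 = (29218 + 61927) - 261628 = 91145 - 261628 = -170483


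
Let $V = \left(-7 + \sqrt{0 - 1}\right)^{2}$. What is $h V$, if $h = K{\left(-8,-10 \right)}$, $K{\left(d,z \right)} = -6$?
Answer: $-288 + 84 i \approx -288.0 + 84.0 i$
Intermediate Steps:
$V = \left(-7 + i\right)^{2}$ ($V = \left(-7 + \sqrt{-1}\right)^{2} = \left(-7 + i\right)^{2} \approx 48.0 - 14.0 i$)
$h = -6$
$h V = - 6 \left(7 - i\right)^{2}$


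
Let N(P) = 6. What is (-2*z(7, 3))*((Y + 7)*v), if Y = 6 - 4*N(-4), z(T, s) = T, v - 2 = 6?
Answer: 1232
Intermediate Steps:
v = 8 (v = 2 + 6 = 8)
Y = -18 (Y = 6 - 4*6 = 6 - 24 = -18)
(-2*z(7, 3))*((Y + 7)*v) = (-2*7)*((-18 + 7)*8) = -(-154)*8 = -14*(-88) = 1232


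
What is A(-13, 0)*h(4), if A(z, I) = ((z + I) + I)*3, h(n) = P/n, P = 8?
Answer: -78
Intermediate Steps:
h(n) = 8/n
A(z, I) = 3*z + 6*I (A(z, I) = ((I + z) + I)*3 = (z + 2*I)*3 = 3*z + 6*I)
A(-13, 0)*h(4) = (3*(-13) + 6*0)*(8/4) = (-39 + 0)*(8*(1/4)) = -39*2 = -78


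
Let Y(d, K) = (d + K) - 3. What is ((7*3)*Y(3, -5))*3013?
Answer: -316365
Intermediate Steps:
Y(d, K) = -3 + K + d (Y(d, K) = (K + d) - 3 = -3 + K + d)
((7*3)*Y(3, -5))*3013 = ((7*3)*(-3 - 5 + 3))*3013 = (21*(-5))*3013 = -105*3013 = -316365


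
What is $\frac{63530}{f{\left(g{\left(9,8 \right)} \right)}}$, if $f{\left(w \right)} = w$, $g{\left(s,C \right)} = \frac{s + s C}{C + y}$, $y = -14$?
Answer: $- \frac{127060}{27} \approx -4705.9$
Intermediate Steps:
$g{\left(s,C \right)} = \frac{s + C s}{-14 + C}$ ($g{\left(s,C \right)} = \frac{s + s C}{C - 14} = \frac{s + C s}{-14 + C}$)
$\frac{63530}{f{\left(g{\left(9,8 \right)} \right)}} = \frac{63530}{9 \frac{1}{-14 + 8} \left(1 + 8\right)} = \frac{63530}{9 \frac{1}{-6} \cdot 9} = \frac{63530}{9 \left(- \frac{1}{6}\right) 9} = \frac{63530}{- \frac{27}{2}} = 63530 \left(- \frac{2}{27}\right) = - \frac{127060}{27}$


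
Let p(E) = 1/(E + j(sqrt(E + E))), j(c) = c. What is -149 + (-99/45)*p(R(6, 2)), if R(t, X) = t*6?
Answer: -25341/170 + 11*sqrt(2)/1020 ≈ -149.05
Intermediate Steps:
R(t, X) = 6*t
p(E) = 1/(E + sqrt(2)*sqrt(E)) (p(E) = 1/(E + sqrt(E + E)) = 1/(E + sqrt(2*E)) = 1/(E + sqrt(2)*sqrt(E)))
-149 + (-99/45)*p(R(6, 2)) = -149 + (-99/45)/(6*6 + sqrt(2)*sqrt(6*6)) = -149 + (-99*1/45)/(36 + sqrt(2)*sqrt(36)) = -149 - 11/(5*(36 + sqrt(2)*6)) = -149 - 11/(5*(36 + 6*sqrt(2)))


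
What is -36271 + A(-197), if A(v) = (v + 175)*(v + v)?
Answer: -27603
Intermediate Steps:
A(v) = 2*v*(175 + v) (A(v) = (175 + v)*(2*v) = 2*v*(175 + v))
-36271 + A(-197) = -36271 + 2*(-197)*(175 - 197) = -36271 + 2*(-197)*(-22) = -36271 + 8668 = -27603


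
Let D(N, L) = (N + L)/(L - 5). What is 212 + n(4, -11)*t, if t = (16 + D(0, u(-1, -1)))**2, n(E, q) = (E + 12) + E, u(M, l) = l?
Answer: 48953/9 ≈ 5439.2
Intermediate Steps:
D(N, L) = (L + N)/(-5 + L)
n(E, q) = 12 + 2*E (n(E, q) = (12 + E) + E = 12 + 2*E)
t = 9409/36 (t = (16 + (-1 + 0)/(-5 - 1))**2 = (16 - 1/(-6))**2 = (16 - 1/6*(-1))**2 = (16 + 1/6)**2 = (97/6)**2 = 9409/36 ≈ 261.36)
212 + n(4, -11)*t = 212 + (12 + 2*4)*(9409/36) = 212 + (12 + 8)*(9409/36) = 212 + 20*(9409/36) = 212 + 47045/9 = 48953/9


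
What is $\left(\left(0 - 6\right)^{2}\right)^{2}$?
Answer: $1296$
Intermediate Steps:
$\left(\left(0 - 6\right)^{2}\right)^{2} = \left(\left(-6\right)^{2}\right)^{2} = 36^{2} = 1296$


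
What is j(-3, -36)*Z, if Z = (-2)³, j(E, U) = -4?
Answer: 32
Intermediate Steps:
Z = -8
j(-3, -36)*Z = -4*(-8) = 32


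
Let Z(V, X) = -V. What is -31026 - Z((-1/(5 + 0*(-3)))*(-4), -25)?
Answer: -155126/5 ≈ -31025.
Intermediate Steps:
-31026 - Z((-1/(5 + 0*(-3)))*(-4), -25) = -31026 - (-1)*(-1/(5 + 0*(-3)))*(-4) = -31026 - (-1)*(-1/(5 + 0))*(-4) = -31026 - (-1)*(-1/5)*(-4) = -31026 - (-1)*((⅕)*(-1))*(-4) = -31026 - (-1)*(-⅕*(-4)) = -31026 - (-1)*4/5 = -31026 - 1*(-⅘) = -31026 + ⅘ = -155126/5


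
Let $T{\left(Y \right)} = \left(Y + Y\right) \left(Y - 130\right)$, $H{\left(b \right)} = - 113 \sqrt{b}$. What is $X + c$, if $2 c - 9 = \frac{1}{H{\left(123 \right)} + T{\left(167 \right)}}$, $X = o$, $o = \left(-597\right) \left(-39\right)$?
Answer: $\frac{7039791561133}{302299154} + \frac{113 \sqrt{123}}{302299154} \approx 23288.0$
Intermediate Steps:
$o = 23283$
$X = 23283$
$T{\left(Y \right)} = 2 Y \left(-130 + Y\right)$
$c = \frac{9}{2} + \frac{1}{2 \left(12358 - 113 \sqrt{123}\right)}$ ($c = \frac{9}{2} + \frac{1}{2 \left(- 113 \sqrt{123} + 2 \cdot 167 \left(-130 + 167\right)\right)} = \frac{9}{2} + \frac{1}{2 \left(- 113 \sqrt{123} + 2 \cdot 167 \cdot 37\right)} = \frac{9}{2} + \frac{1}{2 \left(- 113 \sqrt{123} + 12358\right)} = \frac{9}{2} + \frac{1}{2 \left(12358 - 113 \sqrt{123}\right)} \approx 4.5$)
$X + c = 23283 + \left(\frac{1360358551}{302299154} + \frac{113 \sqrt{123}}{302299154}\right) = \frac{7039791561133}{302299154} + \frac{113 \sqrt{123}}{302299154}$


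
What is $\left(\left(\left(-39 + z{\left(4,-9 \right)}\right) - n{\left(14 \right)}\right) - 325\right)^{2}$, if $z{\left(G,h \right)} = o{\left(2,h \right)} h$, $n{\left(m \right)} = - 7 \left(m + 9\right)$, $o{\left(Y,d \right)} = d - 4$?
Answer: $7396$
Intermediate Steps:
$o{\left(Y,d \right)} = -4 + d$ ($o{\left(Y,d \right)} = d - 4 = -4 + d$)
$n{\left(m \right)} = -63 - 7 m$ ($n{\left(m \right)} = - 7 \left(9 + m\right) = -63 - 7 m$)
$z{\left(G,h \right)} = h \left(-4 + h\right)$ ($z{\left(G,h \right)} = \left(-4 + h\right) h = h \left(-4 + h\right)$)
$\left(\left(\left(-39 + z{\left(4,-9 \right)}\right) - n{\left(14 \right)}\right) - 325\right)^{2} = \left(\left(\left(-39 - 9 \left(-4 - 9\right)\right) - \left(-63 - 98\right)\right) - 325\right)^{2} = \left(\left(\left(-39 - -117\right) - \left(-63 - 98\right)\right) - 325\right)^{2} = \left(\left(\left(-39 + 117\right) - -161\right) - 325\right)^{2} = \left(\left(78 + 161\right) - 325\right)^{2} = \left(239 - 325\right)^{2} = \left(-86\right)^{2} = 7396$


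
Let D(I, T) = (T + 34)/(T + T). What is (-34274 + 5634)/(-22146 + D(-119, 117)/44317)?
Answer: 297001897920/229657961837 ≈ 1.2932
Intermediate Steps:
D(I, T) = (34 + T)/(2*T) (D(I, T) = (34 + T)/((2*T)) = (34 + T)*(1/(2*T)) = (34 + T)/(2*T))
(-34274 + 5634)/(-22146 + D(-119, 117)/44317) = (-34274 + 5634)/(-22146 + ((1/2)*(34 + 117)/117)/44317) = -28640/(-22146 + ((1/2)*(1/117)*151)*(1/44317)) = -28640/(-22146 + (151/234)*(1/44317)) = -28640/(-22146 + 151/10370178) = -28640/(-229657961837/10370178) = -28640*(-10370178/229657961837) = 297001897920/229657961837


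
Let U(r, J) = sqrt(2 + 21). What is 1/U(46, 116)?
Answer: sqrt(23)/23 ≈ 0.20851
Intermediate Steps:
U(r, J) = sqrt(23)
1/U(46, 116) = 1/(sqrt(23)) = sqrt(23)/23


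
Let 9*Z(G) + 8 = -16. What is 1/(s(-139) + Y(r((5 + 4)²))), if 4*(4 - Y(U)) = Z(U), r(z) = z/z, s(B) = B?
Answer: -3/403 ≈ -0.0074442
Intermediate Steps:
r(z) = 1
Z(G) = -8/3 (Z(G) = -8/9 + (⅑)*(-16) = -8/9 - 16/9 = -8/3)
Y(U) = 14/3 (Y(U) = 4 - ¼*(-8/3) = 4 + ⅔ = 14/3)
1/(s(-139) + Y(r((5 + 4)²))) = 1/(-139 + 14/3) = 1/(-403/3) = -3/403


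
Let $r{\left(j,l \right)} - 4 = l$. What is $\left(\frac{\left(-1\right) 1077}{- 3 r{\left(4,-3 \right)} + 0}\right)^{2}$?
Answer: $128881$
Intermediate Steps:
$r{\left(j,l \right)} = 4 + l$
$\left(\frac{\left(-1\right) 1077}{- 3 r{\left(4,-3 \right)} + 0}\right)^{2} = \left(\frac{\left(-1\right) 1077}{- 3 \left(4 - 3\right) + 0}\right)^{2} = \left(- \frac{1077}{\left(-3\right) 1 + 0}\right)^{2} = \left(- \frac{1077}{-3 + 0}\right)^{2} = \left(- \frac{1077}{-3}\right)^{2} = \left(\left(-1077\right) \left(- \frac{1}{3}\right)\right)^{2} = 359^{2} = 128881$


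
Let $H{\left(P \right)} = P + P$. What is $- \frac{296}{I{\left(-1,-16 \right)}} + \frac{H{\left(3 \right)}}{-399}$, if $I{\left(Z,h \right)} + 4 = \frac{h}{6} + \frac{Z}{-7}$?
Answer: $\frac{826454}{18221} \approx 45.357$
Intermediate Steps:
$I{\left(Z,h \right)} = -4 - \frac{Z}{7} + \frac{h}{6}$ ($I{\left(Z,h \right)} = -4 + \left(\frac{h}{6} + \frac{Z}{-7}\right) = -4 + \left(h \frac{1}{6} + Z \left(- \frac{1}{7}\right)\right) = -4 - \left(- \frac{h}{6} + \frac{Z}{7}\right) = -4 - \frac{Z}{7} + \frac{h}{6}$)
$H{\left(P \right)} = 2 P$
$- \frac{296}{I{\left(-1,-16 \right)}} + \frac{H{\left(3 \right)}}{-399} = - \frac{296}{-4 - - \frac{1}{7} + \frac{1}{6} \left(-16\right)} + \frac{2 \cdot 3}{-399} = - \frac{296}{-4 + \frac{1}{7} - \frac{8}{3}} + 6 \left(- \frac{1}{399}\right) = - \frac{296}{- \frac{137}{21}} - \frac{2}{133} = \left(-296\right) \left(- \frac{21}{137}\right) - \frac{2}{133} = \frac{6216}{137} - \frac{2}{133} = \frac{826454}{18221}$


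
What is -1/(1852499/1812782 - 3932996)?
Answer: 1812782/7129662502373 ≈ 2.5426e-7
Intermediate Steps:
-1/(1852499/1812782 - 3932996) = -1/(-7129662502373/1812782) = -1*(-1812782/7129662502373) = 1812782/7129662502373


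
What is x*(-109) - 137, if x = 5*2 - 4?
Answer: -791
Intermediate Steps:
x = 6 (x = 10 - 4 = 6)
x*(-109) - 137 = 6*(-109) - 137 = -654 - 137 = -791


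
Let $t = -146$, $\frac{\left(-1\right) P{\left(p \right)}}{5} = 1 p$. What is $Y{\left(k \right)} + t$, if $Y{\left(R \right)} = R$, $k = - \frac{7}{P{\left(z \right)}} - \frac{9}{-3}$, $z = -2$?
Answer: $- \frac{1437}{10} \approx -143.7$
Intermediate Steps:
$P{\left(p \right)} = - 5 p$ ($P{\left(p \right)} = - 5 \cdot 1 p = - 5 p$)
$k = \frac{23}{10}$ ($k = - \frac{7}{\left(-5\right) \left(-2\right)} - \frac{9}{-3} = - \frac{7}{10} - -3 = \left(-7\right) \frac{1}{10} + 3 = - \frac{7}{10} + 3 = \frac{23}{10} \approx 2.3$)
$Y{\left(k \right)} + t = \frac{23}{10} - 146 = - \frac{1437}{10}$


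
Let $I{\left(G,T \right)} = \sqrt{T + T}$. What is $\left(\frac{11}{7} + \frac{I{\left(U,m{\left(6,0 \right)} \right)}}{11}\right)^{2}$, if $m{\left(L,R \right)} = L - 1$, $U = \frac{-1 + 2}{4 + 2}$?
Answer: $\frac{15131}{5929} + \frac{2 \sqrt{10}}{7} \approx 3.4555$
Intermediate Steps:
$U = \frac{1}{6}$ ($U = 1 \cdot \frac{1}{6} = \frac{1}{6} \approx 0.16667$)
$m{\left(L,R \right)} = -1 + L$
$I{\left(G,T \right)} = \sqrt{2} \sqrt{T}$ ($I{\left(G,T \right)} = \sqrt{2 T} = \sqrt{2} \sqrt{T}$)
$\left(\frac{11}{7} + \frac{I{\left(U,m{\left(6,0 \right)} \right)}}{11}\right)^{2} = \left(\frac{11}{7} + \frac{\sqrt{2} \sqrt{-1 + 6}}{11}\right)^{2} = \left(11 \cdot \frac{1}{7} + \sqrt{2} \sqrt{5} \cdot \frac{1}{11}\right)^{2} = \left(\frac{11}{7} + \sqrt{10} \cdot \frac{1}{11}\right)^{2} = \left(\frac{11}{7} + \frac{\sqrt{10}}{11}\right)^{2}$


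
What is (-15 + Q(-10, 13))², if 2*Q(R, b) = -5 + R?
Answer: 2025/4 ≈ 506.25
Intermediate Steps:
Q(R, b) = -5/2 + R/2 (Q(R, b) = (-5 + R)/2 = -5/2 + R/2)
(-15 + Q(-10, 13))² = (-15 + (-5/2 + (½)*(-10)))² = (-15 + (-5/2 - 5))² = (-15 - 15/2)² = (-45/2)² = 2025/4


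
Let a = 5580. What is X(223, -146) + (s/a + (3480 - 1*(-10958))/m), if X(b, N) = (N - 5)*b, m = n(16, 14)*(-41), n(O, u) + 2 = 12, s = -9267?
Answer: -2570715097/76260 ≈ -33710.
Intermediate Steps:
n(O, u) = 10 (n(O, u) = -2 + 12 = 10)
m = -410 (m = 10*(-41) = -410)
X(b, N) = b*(-5 + N) (X(b, N) = (-5 + N)*b = b*(-5 + N))
X(223, -146) + (s/a + (3480 - 1*(-10958))/m) = 223*(-5 - 146) + (-9267/5580 + (3480 - 1*(-10958))/(-410)) = 223*(-151) + (-9267*1/5580 + (3480 + 10958)*(-1/410)) = -33673 + (-3089/1860 + 14438*(-1/410)) = -33673 + (-3089/1860 - 7219/205) = -33673 - 2812117/76260 = -2570715097/76260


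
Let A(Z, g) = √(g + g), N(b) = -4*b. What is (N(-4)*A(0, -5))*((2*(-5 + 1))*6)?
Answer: -768*I*√10 ≈ -2428.6*I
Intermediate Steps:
A(Z, g) = √2*√g (A(Z, g) = √(2*g) = √2*√g)
(N(-4)*A(0, -5))*((2*(-5 + 1))*6) = ((-4*(-4))*(√2*√(-5)))*((2*(-5 + 1))*6) = (16*(√2*(I*√5)))*((2*(-4))*6) = (16*(I*√10))*(-8*6) = (16*I*√10)*(-48) = -768*I*√10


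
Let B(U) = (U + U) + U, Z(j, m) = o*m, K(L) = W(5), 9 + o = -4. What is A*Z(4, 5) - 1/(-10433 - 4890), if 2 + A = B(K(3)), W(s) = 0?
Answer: 1991991/15323 ≈ 130.00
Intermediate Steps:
o = -13 (o = -9 - 4 = -13)
K(L) = 0
Z(j, m) = -13*m
B(U) = 3*U (B(U) = 2*U + U = 3*U)
A = -2 (A = -2 + 3*0 = -2 + 0 = -2)
A*Z(4, 5) - 1/(-10433 - 4890) = -(-26)*5 - 1/(-10433 - 4890) = -2*(-65) - 1/(-15323) = 130 - 1*(-1/15323) = 130 + 1/15323 = 1991991/15323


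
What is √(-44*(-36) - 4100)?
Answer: 2*I*√629 ≈ 50.16*I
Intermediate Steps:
√(-44*(-36) - 4100) = √(1584 - 4100) = √(-2516) = 2*I*√629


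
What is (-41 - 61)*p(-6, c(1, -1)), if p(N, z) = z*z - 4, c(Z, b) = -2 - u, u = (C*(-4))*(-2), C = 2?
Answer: -32640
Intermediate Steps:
u = 16 (u = (2*(-4))*(-2) = -8*(-2) = 16)
c(Z, b) = -18 (c(Z, b) = -2 - 1*16 = -2 - 16 = -18)
p(N, z) = -4 + z**2 (p(N, z) = z**2 - 4 = -4 + z**2)
(-41 - 61)*p(-6, c(1, -1)) = (-41 - 61)*(-4 + (-18)**2) = -102*(-4 + 324) = -102*320 = -32640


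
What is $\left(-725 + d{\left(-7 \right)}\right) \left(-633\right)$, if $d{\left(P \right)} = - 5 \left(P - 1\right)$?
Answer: $433605$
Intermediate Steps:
$d{\left(P \right)} = 5 - 5 P$ ($d{\left(P \right)} = - 5 \left(-1 + P\right) = 5 - 5 P$)
$\left(-725 + d{\left(-7 \right)}\right) \left(-633\right) = \left(-725 + \left(5 - -35\right)\right) \left(-633\right) = \left(-725 + \left(5 + 35\right)\right) \left(-633\right) = \left(-725 + 40\right) \left(-633\right) = \left(-685\right) \left(-633\right) = 433605$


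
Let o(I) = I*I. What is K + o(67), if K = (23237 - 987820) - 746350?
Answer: -1706444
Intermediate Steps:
o(I) = I**2
K = -1710933 (K = -964583 - 746350 = -1710933)
K + o(67) = -1710933 + 67**2 = -1710933 + 4489 = -1706444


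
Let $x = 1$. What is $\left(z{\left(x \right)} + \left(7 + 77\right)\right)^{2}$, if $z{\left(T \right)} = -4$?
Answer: $6400$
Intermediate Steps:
$\left(z{\left(x \right)} + \left(7 + 77\right)\right)^{2} = \left(-4 + \left(7 + 77\right)\right)^{2} = \left(-4 + 84\right)^{2} = 80^{2} = 6400$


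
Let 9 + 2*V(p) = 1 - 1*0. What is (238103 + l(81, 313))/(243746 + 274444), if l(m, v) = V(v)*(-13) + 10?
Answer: 2071/4506 ≈ 0.45961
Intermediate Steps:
V(p) = -4 (V(p) = -9/2 + (1 - 1*0)/2 = -9/2 + (1 + 0)/2 = -9/2 + (½)*1 = -9/2 + ½ = -4)
l(m, v) = 62 (l(m, v) = -4*(-13) + 10 = 52 + 10 = 62)
(238103 + l(81, 313))/(243746 + 274444) = (238103 + 62)/(243746 + 274444) = 238165/518190 = 238165*(1/518190) = 2071/4506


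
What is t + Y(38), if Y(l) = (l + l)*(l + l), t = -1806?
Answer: 3970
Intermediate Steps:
Y(l) = 4*l**2 (Y(l) = (2*l)*(2*l) = 4*l**2)
t + Y(38) = -1806 + 4*38**2 = -1806 + 4*1444 = -1806 + 5776 = 3970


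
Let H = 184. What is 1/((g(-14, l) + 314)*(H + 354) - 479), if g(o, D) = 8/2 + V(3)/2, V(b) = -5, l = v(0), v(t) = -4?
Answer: 1/169260 ≈ 5.9081e-6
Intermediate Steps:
l = -4
g(o, D) = 3/2 (g(o, D) = 8/2 - 5/2 = 8*(½) - 5*½ = 4 - 5/2 = 3/2)
1/((g(-14, l) + 314)*(H + 354) - 479) = 1/((3/2 + 314)*(184 + 354) - 479) = 1/((631/2)*538 - 479) = 1/(169739 - 479) = 1/169260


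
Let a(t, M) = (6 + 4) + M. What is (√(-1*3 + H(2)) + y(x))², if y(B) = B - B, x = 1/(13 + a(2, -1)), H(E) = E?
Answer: -1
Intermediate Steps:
a(t, M) = 10 + M
x = 1/22 (x = 1/(13 + (10 - 1)) = 1/(13 + 9) = 1/22 ≈ 0.045455)
y(B) = 0
(√(-1*3 + H(2)) + y(x))² = (√(-1*3 + 2) + 0)² = (√(-3 + 2) + 0)² = (√(-1) + 0)² = (I + 0)² = I² = -1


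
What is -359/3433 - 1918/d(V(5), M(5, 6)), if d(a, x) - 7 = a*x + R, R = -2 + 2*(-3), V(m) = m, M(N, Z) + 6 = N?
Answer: 3291170/10299 ≈ 319.56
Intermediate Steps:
M(N, Z) = -6 + N
R = -8 (R = -2 - 6 = -8)
d(a, x) = -1 + a*x (d(a, x) = 7 + (a*x - 8) = 7 + (-8 + a*x) = -1 + a*x)
-359/3433 - 1918/d(V(5), M(5, 6)) = -359/3433 - 1918/(-1 + 5*(-6 + 5)) = -359*1/3433 - 1918/(-1 + 5*(-1)) = -359/3433 - 1918/(-1 - 5) = -359/3433 - 1918/(-6) = -359/3433 - 1918*(-⅙) = -359/3433 + 959/3 = 3291170/10299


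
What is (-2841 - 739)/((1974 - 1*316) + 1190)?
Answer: -895/712 ≈ -1.2570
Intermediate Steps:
(-2841 - 739)/((1974 - 1*316) + 1190) = -3580/((1974 - 316) + 1190) = -3580/(1658 + 1190) = -3580/2848 = -3580*1/2848 = -895/712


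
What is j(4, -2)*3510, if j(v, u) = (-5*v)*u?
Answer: 140400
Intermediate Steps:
j(v, u) = -5*u*v
j(4, -2)*3510 = -5*(-2)*4*3510 = 40*3510 = 140400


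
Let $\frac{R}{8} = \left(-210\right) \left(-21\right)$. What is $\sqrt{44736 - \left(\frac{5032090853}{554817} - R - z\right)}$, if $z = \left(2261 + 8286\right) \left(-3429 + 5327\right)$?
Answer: $\frac{\sqrt{6183881063233707657}}{554817} \approx 4482.1$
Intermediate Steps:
$R = 35280$ ($R = 8 \left(\left(-210\right) \left(-21\right)\right) = 8 \cdot 4410 = 35280$)
$z = 20018206$ ($z = 10547 \cdot 1898 = 20018206$)
$\sqrt{44736 - \left(\frac{5032090853}{554817} - R - z\right)} = \sqrt{44736 + \left(\left(\left(\left(\frac{3088}{237} + \frac{350}{2341}\right) + 35280\right) + 20018206\right) - 9083\right)} = \sqrt{44736 + \left(\left(\left(\frac{7311958}{554817} + 35280\right) + 20018206\right) - 9083\right)} = \sqrt{44736 + \left(\left(\frac{19581255718}{554817} + 20018206\right) - 9083\right)} = \sqrt{44736 + \left(\frac{11126022254020}{554817} - 9083\right)} = \sqrt{44736 + \frac{11120982851209}{554817}} = \sqrt{\frac{11145803144521}{554817}} = \frac{\sqrt{6183881063233707657}}{554817}$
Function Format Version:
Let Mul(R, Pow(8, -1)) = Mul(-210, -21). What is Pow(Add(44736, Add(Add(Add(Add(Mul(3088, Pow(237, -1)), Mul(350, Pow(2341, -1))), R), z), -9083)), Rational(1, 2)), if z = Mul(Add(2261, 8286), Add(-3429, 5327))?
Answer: Mul(Rational(1, 554817), Pow(6183881063233707657, Rational(1, 2))) ≈ 4482.1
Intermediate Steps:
R = 35280 (R = Mul(8, Mul(-210, -21)) = Mul(8, 4410) = 35280)
z = 20018206 (z = Mul(10547, 1898) = 20018206)
Pow(Add(44736, Add(Add(Add(Add(Mul(3088, Pow(237, -1)), Mul(350, Pow(2341, -1))), R), z), -9083)), Rational(1, 2)) = Pow(Add(44736, Add(Add(Add(Add(Mul(3088, Pow(237, -1)), Mul(350, Pow(2341, -1))), 35280), 20018206), -9083)), Rational(1, 2)) = Pow(Add(44736, Add(Add(Add(Add(Mul(3088, Rational(1, 237)), Mul(350, Rational(1, 2341))), 35280), 20018206), -9083)), Rational(1, 2)) = Pow(Add(44736, Add(Add(Add(Add(Rational(3088, 237), Rational(350, 2341)), 35280), 20018206), -9083)), Rational(1, 2)) = Pow(Add(44736, Add(Add(Add(Rational(7311958, 554817), 35280), 20018206), -9083)), Rational(1, 2)) = Pow(Add(44736, Add(Add(Rational(19581255718, 554817), 20018206), -9083)), Rational(1, 2)) = Pow(Add(44736, Add(Rational(11126022254020, 554817), -9083)), Rational(1, 2)) = Pow(Add(44736, Rational(11120982851209, 554817)), Rational(1, 2)) = Pow(Rational(11145803144521, 554817), Rational(1, 2)) = Mul(Rational(1, 554817), Pow(6183881063233707657, Rational(1, 2)))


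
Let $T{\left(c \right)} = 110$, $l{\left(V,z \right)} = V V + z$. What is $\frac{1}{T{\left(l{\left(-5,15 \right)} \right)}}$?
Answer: $\frac{1}{110} \approx 0.0090909$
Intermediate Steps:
$l{\left(V,z \right)} = z + V^{2}$ ($l{\left(V,z \right)} = V^{2} + z = z + V^{2}$)
$\frac{1}{T{\left(l{\left(-5,15 \right)} \right)}} = \frac{1}{110}$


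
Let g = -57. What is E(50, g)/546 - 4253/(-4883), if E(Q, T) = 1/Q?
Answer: 116111783/133305900 ≈ 0.87102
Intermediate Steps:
E(50, g)/546 - 4253/(-4883) = 1/(50*546) - 4253/(-4883) = (1/50)*(1/546) - 4253*(-1/4883) = 1/27300 + 4253/4883 = 116111783/133305900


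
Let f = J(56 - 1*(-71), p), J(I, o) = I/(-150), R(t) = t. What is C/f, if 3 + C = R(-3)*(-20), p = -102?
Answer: -8550/127 ≈ -67.323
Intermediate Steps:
C = 57 (C = -3 - 3*(-20) = -3 + 60 = 57)
J(I, o) = -I/150 (J(I, o) = I*(-1/150) = -I/150)
f = -127/150 (f = -(56 - 1*(-71))/150 = -(56 + 71)/150 = -1/150*127 = -127/150 ≈ -0.84667)
C/f = 57/(-127/150) = 57*(-150/127) = -8550/127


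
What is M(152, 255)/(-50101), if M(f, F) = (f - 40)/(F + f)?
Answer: -112/20391107 ≈ -5.4926e-6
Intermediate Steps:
M(f, F) = (-40 + f)/(F + f)
M(152, 255)/(-50101) = ((-40 + 152)/(255 + 152))/(-50101) = (112/407)*(-1/50101) = -112/20391107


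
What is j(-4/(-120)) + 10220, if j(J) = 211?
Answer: 10431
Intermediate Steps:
j(-4/(-120)) + 10220 = 211 + 10220 = 10431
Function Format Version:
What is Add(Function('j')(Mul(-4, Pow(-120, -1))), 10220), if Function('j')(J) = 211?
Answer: 10431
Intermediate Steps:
Add(Function('j')(Mul(-4, Pow(-120, -1))), 10220) = Add(211, 10220) = 10431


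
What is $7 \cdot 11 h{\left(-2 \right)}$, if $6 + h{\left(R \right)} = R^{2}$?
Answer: $-154$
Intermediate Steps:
$h{\left(R \right)} = -6 + R^{2}$
$7 \cdot 11 h{\left(-2 \right)} = 7 \cdot 11 \left(-6 + \left(-2\right)^{2}\right) = 77 \left(-6 + 4\right) = 77 \left(-2\right) = -154$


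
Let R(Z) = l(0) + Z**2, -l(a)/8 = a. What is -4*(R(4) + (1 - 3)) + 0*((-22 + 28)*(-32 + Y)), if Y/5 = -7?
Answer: -56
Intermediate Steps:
l(a) = -8*a
R(Z) = Z**2 (R(Z) = -8*0 + Z**2 = 0 + Z**2 = Z**2)
Y = -35 (Y = 5*(-7) = -35)
-4*(R(4) + (1 - 3)) + 0*((-22 + 28)*(-32 + Y)) = -4*(4**2 + (1 - 3)) + 0*((-22 + 28)*(-32 - 35)) = -4*(16 - 2) + 0*(6*(-67)) = -4*14 + 0*(-402) = -56 + 0 = -56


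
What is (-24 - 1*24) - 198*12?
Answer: -2424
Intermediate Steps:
(-24 - 1*24) - 198*12 = (-24 - 24) - 33*72 = -48 - 2376 = -2424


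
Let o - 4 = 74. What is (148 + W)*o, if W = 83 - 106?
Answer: 9750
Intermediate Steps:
o = 78 (o = 4 + 74 = 78)
W = -23
(148 + W)*o = (148 - 23)*78 = 125*78 = 9750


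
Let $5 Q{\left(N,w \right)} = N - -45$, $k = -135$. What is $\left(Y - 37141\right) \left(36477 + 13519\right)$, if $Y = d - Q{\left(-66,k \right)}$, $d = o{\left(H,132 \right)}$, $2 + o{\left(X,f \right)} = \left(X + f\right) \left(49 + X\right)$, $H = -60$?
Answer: $- \frac{9481941384}{5} \approx -1.8964 \cdot 10^{9}$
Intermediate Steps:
$Q{\left(N,w \right)} = 9 + \frac{N}{5}$ ($Q{\left(N,w \right)} = \frac{N - -45}{5} = \frac{N + 45}{5} = \frac{45 + N}{5} = 9 + \frac{N}{5}$)
$o{\left(X,f \right)} = -2 + \left(49 + X\right) \left(X + f\right)$ ($o{\left(X,f \right)} = -2 + \left(X + f\right) \left(49 + X\right) = -2 + \left(49 + X\right) \left(X + f\right)$)
$d = -794$ ($d = -2 + \left(-60\right)^{2} + 49 \left(-60\right) + 49 \cdot 132 - 7920 = -2 + 3600 - 2940 + 6468 - 7920 = -794$)
$Y = - \frac{3949}{5}$ ($Y = -794 - \left(9 + \frac{1}{5} \left(-66\right)\right) = -794 - \left(9 - \frac{66}{5}\right) = -794 - - \frac{21}{5} = -794 + \frac{21}{5} = - \frac{3949}{5} \approx -789.8$)
$\left(Y - 37141\right) \left(36477 + 13519\right) = \left(- \frac{3949}{5} - 37141\right) \left(36477 + 13519\right) = \left(- \frac{189654}{5}\right) 49996 = - \frac{9481941384}{5}$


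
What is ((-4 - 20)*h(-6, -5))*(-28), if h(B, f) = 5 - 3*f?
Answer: 13440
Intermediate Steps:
((-4 - 20)*h(-6, -5))*(-28) = ((-4 - 20)*(5 - 3*(-5)))*(-28) = -24*(5 + 15)*(-28) = -24*20*(-28) = -480*(-28) = 13440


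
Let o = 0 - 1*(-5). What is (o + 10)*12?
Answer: 180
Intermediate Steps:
o = 5 (o = 0 + 5 = 5)
(o + 10)*12 = (5 + 10)*12 = 15*12 = 180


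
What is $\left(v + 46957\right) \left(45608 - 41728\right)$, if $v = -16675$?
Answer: $117494160$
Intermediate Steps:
$\left(v + 46957\right) \left(45608 - 41728\right) = \left(-16675 + 46957\right) \left(45608 - 41728\right) = 30282 \cdot 3880 = 117494160$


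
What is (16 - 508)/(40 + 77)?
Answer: -164/39 ≈ -4.2051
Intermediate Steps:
(16 - 508)/(40 + 77) = -492/117 = (1/117)*(-492) = -164/39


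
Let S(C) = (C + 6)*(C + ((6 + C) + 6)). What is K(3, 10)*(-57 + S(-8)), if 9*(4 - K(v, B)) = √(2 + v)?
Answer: -196 + 49*√5/9 ≈ -183.83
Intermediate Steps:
K(v, B) = 4 - √(2 + v)/9
S(C) = (6 + C)*(12 + 2*C) (S(C) = (6 + C)*(C + (12 + C)) = (6 + C)*(12 + 2*C))
K(3, 10)*(-57 + S(-8)) = (4 - √(2 + 3)/9)*(-57 + (72 + 2*(-8)² + 24*(-8))) = (4 - √5/9)*(-57 + (72 + 2*64 - 192)) = (4 - √5/9)*(-57 + (72 + 128 - 192)) = (4 - √5/9)*(-57 + 8) = (4 - √5/9)*(-49) = -196 + 49*√5/9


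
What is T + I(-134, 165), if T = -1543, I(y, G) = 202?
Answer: -1341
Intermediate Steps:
T + I(-134, 165) = -1543 + 202 = -1341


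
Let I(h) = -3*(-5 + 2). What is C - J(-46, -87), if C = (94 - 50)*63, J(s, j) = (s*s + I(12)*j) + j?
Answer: 1526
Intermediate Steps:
I(h) = 9 (I(h) = -3*(-3) = 9)
J(s, j) = s² + 10*j (J(s, j) = (s*s + 9*j) + j = (s² + 9*j) + j = s² + 10*j)
C = 2772 (C = 44*63 = 2772)
C - J(-46, -87) = 2772 - ((-46)² + 10*(-87)) = 2772 - (2116 - 870) = 2772 - 1*1246 = 2772 - 1246 = 1526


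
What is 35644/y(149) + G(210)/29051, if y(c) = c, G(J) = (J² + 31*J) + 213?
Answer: 1043066471/4328599 ≈ 240.97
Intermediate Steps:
G(J) = 213 + J² + 31*J
35644/y(149) + G(210)/29051 = 35644/149 + (213 + 210² + 31*210)/29051 = 35644*(1/149) + (213 + 44100 + 6510)*(1/29051) = 35644/149 + 50823*(1/29051) = 35644/149 + 50823/29051 = 1043066471/4328599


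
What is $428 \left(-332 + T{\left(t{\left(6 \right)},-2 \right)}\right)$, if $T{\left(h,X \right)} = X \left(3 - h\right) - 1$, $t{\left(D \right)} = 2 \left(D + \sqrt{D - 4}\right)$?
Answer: $-134820 + 1712 \sqrt{2} \approx -1.324 \cdot 10^{5}$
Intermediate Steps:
$t{\left(D \right)} = 2 D + 2 \sqrt{-4 + D}$ ($t{\left(D \right)} = 2 \left(D + \sqrt{-4 + D}\right) = 2 D + 2 \sqrt{-4 + D}$)
$T{\left(h,X \right)} = -1 + X \left(3 - h\right)$
$428 \left(-332 + T{\left(t{\left(6 \right)},-2 \right)}\right) = 428 \left(-332 - \left(7 - 2 \left(2 \cdot 6 + 2 \sqrt{-4 + 6}\right)\right)\right) = 428 \left(-332 - \left(7 - 2 \left(12 + 2 \sqrt{2}\right)\right)\right) = 428 \left(-332 - \left(-17 - 4 \sqrt{2}\right)\right) = 428 \left(-332 + \left(17 + 4 \sqrt{2}\right)\right) = 428 \left(-315 + 4 \sqrt{2}\right) = -134820 + 1712 \sqrt{2}$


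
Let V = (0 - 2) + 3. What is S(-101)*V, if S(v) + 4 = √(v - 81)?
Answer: -4 + I*√182 ≈ -4.0 + 13.491*I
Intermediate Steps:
V = 1 (V = -2 + 3 = 1)
S(v) = -4 + √(-81 + v) (S(v) = -4 + √(v - 81) = -4 + √(-81 + v))
S(-101)*V = (-4 + √(-81 - 101))*1 = (-4 + √(-182))*1 = (-4 + I*√182)*1 = -4 + I*√182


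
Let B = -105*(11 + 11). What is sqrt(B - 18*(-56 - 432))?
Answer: sqrt(6474) ≈ 80.461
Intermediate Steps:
B = -2310 (B = -105*22 = -2310)
sqrt(B - 18*(-56 - 432)) = sqrt(-2310 - 18*(-56 - 432)) = sqrt(-2310 - 18*(-488)) = sqrt(-2310 + 8784) = sqrt(6474)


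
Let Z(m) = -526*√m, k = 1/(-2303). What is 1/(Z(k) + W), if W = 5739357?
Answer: 13217739171/75861323835529723 + 3682*I*√47/75861323835529723 ≈ 1.7424e-7 + 3.3275e-13*I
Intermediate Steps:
k = -1/2303 ≈ -0.00043422
1/(Z(k) + W) = 1/(-526*I*√47/329 + 5739357) = 1/(5739357 - 526*I*√47/329)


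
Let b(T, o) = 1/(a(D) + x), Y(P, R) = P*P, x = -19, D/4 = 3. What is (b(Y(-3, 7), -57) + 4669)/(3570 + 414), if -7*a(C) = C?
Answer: 112833/96280 ≈ 1.1719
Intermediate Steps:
D = 12 (D = 4*3 = 12)
Y(P, R) = P**2
a(C) = -C/7
b(T, o) = -7/145 (b(T, o) = 1/(-1/7*12 - 19) = 1/(-12/7 - 19) = 1/(-145/7) = -7/145)
(b(Y(-3, 7), -57) + 4669)/(3570 + 414) = (-7/145 + 4669)/(3570 + 414) = (676998/145)/3984 = (676998/145)*(1/3984) = 112833/96280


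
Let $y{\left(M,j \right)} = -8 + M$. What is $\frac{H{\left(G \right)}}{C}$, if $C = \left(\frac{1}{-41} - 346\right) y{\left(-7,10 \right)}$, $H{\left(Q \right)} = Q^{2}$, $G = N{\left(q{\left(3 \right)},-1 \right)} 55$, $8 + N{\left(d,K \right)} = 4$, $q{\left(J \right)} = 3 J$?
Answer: $\frac{396880}{42561} \approx 9.325$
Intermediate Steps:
$N{\left(d,K \right)} = -4$ ($N{\left(d,K \right)} = -8 + 4 = -4$)
$G = -220$ ($G = \left(-4\right) 55 = -220$)
$C = \frac{212805}{41}$ ($C = \left(\frac{1}{-41} - 346\right) \left(-8 - 7\right) = \left(- \frac{1}{41} - 346\right) \left(-15\right) = \left(- \frac{14187}{41}\right) \left(-15\right) = \frac{212805}{41} \approx 5190.4$)
$\frac{H{\left(G \right)}}{C} = \frac{\left(-220\right)^{2}}{\frac{212805}{41}} = 48400 \cdot \frac{41}{212805} = \frac{396880}{42561}$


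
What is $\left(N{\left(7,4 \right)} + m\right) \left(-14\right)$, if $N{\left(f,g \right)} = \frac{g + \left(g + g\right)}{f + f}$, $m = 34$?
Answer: $-488$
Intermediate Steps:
$N{\left(f,g \right)} = \frac{3 g}{2 f}$ ($N{\left(f,g \right)} = \frac{g + 2 g}{2 f} = 3 g \frac{1}{2 f} = \frac{3 g}{2 f}$)
$\left(N{\left(7,4 \right)} + m\right) \left(-14\right) = \left(\frac{3}{2} \cdot 4 \cdot \frac{1}{7} + 34\right) \left(-14\right) = \left(\frac{6}{7} + 34\right) \left(-14\right) = \frac{244}{7} \left(-14\right) = -488$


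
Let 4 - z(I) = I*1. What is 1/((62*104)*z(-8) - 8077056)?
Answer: -1/7999680 ≈ -1.2501e-7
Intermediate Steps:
z(I) = 4 - I
1/((62*104)*z(-8) - 8077056) = 1/((62*104)*(4 - 1*(-8)) - 8077056) = 1/(6448*(4 + 8) - 8077056) = 1/(6448*12 - 8077056) = 1/(77376 - 8077056) = 1/(-7999680) = -1/7999680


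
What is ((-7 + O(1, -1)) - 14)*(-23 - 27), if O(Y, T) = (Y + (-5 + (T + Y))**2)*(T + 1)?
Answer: 1050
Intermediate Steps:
O(Y, T) = (1 + T)*(Y + (-5 + T + Y)**2) (O(Y, T) = (Y + (-5 + T + Y)**2)*(1 + T) = (1 + T)*(Y + (-5 + T + Y)**2))
((-7 + O(1, -1)) - 14)*(-23 - 27) = ((-7 + (1 + (-5 - 1 + 1)**2 - 1*1 - (-5 - 1 + 1)**2)) - 14)*(-23 - 27) = ((-7 + (1 + (-5)**2 - 1 - 1*(-5)**2)) - 14)*(-50) = ((-7 + (1 + 25 - 1 - 1*25)) - 14)*(-50) = ((-7 + (1 + 25 - 1 - 25)) - 14)*(-50) = ((-7 + 0) - 14)*(-50) = (-7 - 14)*(-50) = -21*(-50) = 1050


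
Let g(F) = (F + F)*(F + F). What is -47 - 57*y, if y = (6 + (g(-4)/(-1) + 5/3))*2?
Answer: 6375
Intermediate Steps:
g(F) = 4*F**2 (g(F) = (2*F)*(2*F) = 4*F**2)
y = -338/3 (y = (6 + ((4*(-4)**2)/(-1) + 5/3))*2 = (6 + ((4*16)*(-1) + 5*(1/3)))*2 = (6 + (64*(-1) + 5/3))*2 = (6 + (-64 + 5/3))*2 = (6 - 187/3)*2 = -169/3*2 = -338/3 ≈ -112.67)
-47 - 57*y = -47 - 57*(-338/3) = -47 + 6422 = 6375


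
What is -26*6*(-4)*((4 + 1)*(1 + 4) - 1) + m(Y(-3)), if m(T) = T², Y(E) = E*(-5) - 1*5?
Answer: 15076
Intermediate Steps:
Y(E) = -5 - 5*E (Y(E) = -5*E - 5 = -5 - 5*E)
-26*6*(-4)*((4 + 1)*(1 + 4) - 1) + m(Y(-3)) = -26*6*(-4)*((4 + 1)*(1 + 4) - 1) + (-5 - 5*(-3))² = -(-624)*(5*5 - 1) + (-5 + 15)² = -(-624)*(25 - 1) + 10² = -(-624)*24 + 100 = -26*(-576) + 100 = 14976 + 100 = 15076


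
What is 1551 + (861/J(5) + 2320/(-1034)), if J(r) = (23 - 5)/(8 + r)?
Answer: 6733169/3102 ≈ 2170.6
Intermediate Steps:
J(r) = 18/(8 + r)
1551 + (861/J(5) + 2320/(-1034)) = 1551 + (861/((18/(8 + 5))) + 2320/(-1034)) = 1551 + (861/((18/13)) + 2320*(-1/1034)) = 1551 + (861/((18*(1/13))) - 1160/517) = 1551 + (861/(18/13) - 1160/517) = 1551 + (861*(13/18) - 1160/517) = 1551 + (3731/6 - 1160/517) = 1551 + 1921967/3102 = 6733169/3102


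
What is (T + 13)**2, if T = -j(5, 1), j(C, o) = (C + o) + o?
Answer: 36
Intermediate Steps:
j(C, o) = C + 2*o
T = -7 (T = -(5 + 2*1) = -(5 + 2) = -1*7 = -7)
(T + 13)**2 = (-7 + 13)**2 = 6**2 = 36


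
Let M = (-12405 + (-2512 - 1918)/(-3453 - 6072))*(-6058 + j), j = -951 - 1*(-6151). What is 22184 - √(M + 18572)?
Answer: 22184 - √4299049043490/635 ≈ 18919.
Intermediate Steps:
j = 5200 (j = -951 + 6151 = 5200)
M = 6758362754/635 (M = (-12405 + (-2512 - 1918)/(-3453 - 6072))*(-6058 + 5200) = (-12405 - 4430/(-9525))*(-858) = (-12405 - 4430*(-1/9525))*(-858) = (-12405 + 886/1905)*(-858) = -23630639/1905*(-858) = 6758362754/635 ≈ 1.0643e+7)
22184 - √(M + 18572) = 22184 - √(6758362754/635 + 18572) = 22184 - √(6770155974/635) = 22184 - √4299049043490/635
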